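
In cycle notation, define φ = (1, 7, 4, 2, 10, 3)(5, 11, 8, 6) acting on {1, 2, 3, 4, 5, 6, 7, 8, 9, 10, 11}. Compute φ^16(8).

8 lies in the 4-cycle (5, 11, 8, 6).
Powers repeat with period 4 on this cycle, and 16 mod 4 = 0, so φ^16(8) = φ^0(8).
So φ^16(8) = 8.

8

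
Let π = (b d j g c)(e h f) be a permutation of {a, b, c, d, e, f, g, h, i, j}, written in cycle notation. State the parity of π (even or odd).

The cycle lengths are 5, 3, 1, 1.
A cycle of length ℓ contributes ℓ−1 transpositions, so π is a product of 4 + 2 = 6 transpositions — even.

even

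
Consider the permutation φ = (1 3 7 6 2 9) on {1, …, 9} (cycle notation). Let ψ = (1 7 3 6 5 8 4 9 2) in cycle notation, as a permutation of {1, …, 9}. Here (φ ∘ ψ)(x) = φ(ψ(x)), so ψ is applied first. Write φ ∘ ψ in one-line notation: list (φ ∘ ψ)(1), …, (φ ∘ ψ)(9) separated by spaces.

6 3 2 1 8 5 7 4 9

(φ ∘ ψ)(x) = φ(ψ(x)). Computing each image: φ(ψ(1)) = φ(7) = 6, φ(ψ(2)) = φ(1) = 3, φ(ψ(3)) = φ(6) = 2, φ(ψ(4)) = φ(9) = 1, φ(ψ(5)) = φ(8) = 8, φ(ψ(6)) = φ(5) = 5, φ(ψ(7)) = φ(3) = 7, φ(ψ(8)) = φ(4) = 4, φ(ψ(9)) = φ(2) = 9.
Hence φ ∘ ψ = [6 3 2 1 8 5 7 4 9].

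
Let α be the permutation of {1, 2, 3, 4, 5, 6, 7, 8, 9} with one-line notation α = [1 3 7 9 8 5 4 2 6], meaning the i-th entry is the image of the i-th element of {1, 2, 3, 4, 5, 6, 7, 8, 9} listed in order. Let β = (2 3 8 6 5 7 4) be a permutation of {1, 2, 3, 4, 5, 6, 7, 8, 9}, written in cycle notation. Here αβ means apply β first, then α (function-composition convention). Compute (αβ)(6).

8

(αβ)(6) = α(β(6)). β(6) = 5, then α(5) = 8. So (αβ)(6) = 8.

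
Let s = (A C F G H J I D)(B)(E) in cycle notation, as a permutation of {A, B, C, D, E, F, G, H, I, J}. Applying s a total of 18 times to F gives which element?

F lies in the 8-cycle (A C F G H J I D).
Powers repeat with period 8 on this cycle, and 18 mod 8 = 2, so s^18(F) = s^2(F).
Stepping 2 places around the cycle: F → G → H.

H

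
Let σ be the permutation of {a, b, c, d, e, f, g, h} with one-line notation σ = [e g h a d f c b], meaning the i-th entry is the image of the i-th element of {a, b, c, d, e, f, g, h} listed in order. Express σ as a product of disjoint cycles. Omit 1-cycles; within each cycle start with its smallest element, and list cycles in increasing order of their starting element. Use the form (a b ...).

From a: a → e → d → a, closing the cycle (a e d).
Repeating from the next unused element and collecting all non-trivial cycles gives (a e d)(b g c h).

(a e d)(b g c h)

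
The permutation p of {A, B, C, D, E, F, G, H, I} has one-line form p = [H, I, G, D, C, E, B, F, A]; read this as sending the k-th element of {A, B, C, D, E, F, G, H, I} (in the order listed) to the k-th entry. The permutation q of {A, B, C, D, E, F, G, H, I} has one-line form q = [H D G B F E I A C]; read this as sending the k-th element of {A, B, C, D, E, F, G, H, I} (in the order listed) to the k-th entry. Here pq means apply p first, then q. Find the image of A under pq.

p(A) = H, then q(H) = A; composing gives (pq)(A) = A.

A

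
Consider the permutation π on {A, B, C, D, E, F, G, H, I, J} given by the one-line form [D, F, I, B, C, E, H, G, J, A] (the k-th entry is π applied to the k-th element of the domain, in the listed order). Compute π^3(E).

Tracing E → C → … returns to E after 8 steps, so E lies in an 8-cycle (A, D, B, F, E, C, I, J).
Stepping 3 places around the cycle: E → C → I → J.

J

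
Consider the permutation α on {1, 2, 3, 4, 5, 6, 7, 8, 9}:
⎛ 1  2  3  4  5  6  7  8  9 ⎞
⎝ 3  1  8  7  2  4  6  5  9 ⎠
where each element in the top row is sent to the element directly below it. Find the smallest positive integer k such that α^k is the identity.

The disjoint-cycle form of α has cycle lengths 5, 3, 1.
The order is lcm(5, 3) = 15.

15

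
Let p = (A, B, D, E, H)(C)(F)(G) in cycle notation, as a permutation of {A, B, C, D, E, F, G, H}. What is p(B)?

In the cycle (A, B, D, E, H), B is followed by D, so p(B) = D.

D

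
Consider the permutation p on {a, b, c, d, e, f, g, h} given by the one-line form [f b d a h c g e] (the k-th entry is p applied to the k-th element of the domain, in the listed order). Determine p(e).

h

e is element number 5 of the domain, and entry number 5 of the one-line form is h, so p(e) = h.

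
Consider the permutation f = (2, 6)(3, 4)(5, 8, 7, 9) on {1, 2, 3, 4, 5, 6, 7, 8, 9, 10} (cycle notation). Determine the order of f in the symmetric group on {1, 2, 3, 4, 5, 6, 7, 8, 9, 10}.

4

The disjoint cycles have lengths 4, 2, 2, 1, 1.
The order of f is the least common multiple of its cycle lengths: lcm(4, 2, 2) = 4.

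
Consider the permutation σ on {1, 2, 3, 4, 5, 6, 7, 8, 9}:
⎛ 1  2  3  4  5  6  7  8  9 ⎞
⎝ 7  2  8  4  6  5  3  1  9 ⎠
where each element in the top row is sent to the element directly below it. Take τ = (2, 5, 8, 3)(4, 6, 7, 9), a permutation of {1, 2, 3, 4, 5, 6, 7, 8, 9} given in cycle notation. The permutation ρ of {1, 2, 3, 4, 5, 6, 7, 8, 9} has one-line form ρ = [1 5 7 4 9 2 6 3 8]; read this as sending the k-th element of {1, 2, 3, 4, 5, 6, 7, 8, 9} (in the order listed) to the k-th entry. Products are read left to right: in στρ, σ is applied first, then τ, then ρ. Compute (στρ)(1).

Apply the permutations in order: σ(1) = 7, then τ(7) = 9, then ρ(9) = 8. So (στρ)(1) = 8.

8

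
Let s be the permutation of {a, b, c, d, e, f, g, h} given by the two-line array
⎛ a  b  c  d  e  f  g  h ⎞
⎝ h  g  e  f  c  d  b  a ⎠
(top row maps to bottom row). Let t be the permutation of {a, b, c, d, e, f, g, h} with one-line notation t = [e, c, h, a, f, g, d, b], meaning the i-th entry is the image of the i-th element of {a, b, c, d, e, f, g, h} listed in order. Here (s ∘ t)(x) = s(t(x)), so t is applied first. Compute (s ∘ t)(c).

a

First apply t: t(c) = h, then s(h) = a. Thus (s ∘ t)(c) = a.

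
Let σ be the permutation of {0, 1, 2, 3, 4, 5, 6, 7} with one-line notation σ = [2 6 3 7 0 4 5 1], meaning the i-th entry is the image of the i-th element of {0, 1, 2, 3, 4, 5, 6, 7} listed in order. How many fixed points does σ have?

No element satisfies σ(x) = x, so there are 0 fixed points.

0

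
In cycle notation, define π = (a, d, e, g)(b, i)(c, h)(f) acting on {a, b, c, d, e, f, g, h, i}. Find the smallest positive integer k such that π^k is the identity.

The cycle type of π is (4, 2, 2, 1).
The order is lcm(4, 2, 2) = 4.

4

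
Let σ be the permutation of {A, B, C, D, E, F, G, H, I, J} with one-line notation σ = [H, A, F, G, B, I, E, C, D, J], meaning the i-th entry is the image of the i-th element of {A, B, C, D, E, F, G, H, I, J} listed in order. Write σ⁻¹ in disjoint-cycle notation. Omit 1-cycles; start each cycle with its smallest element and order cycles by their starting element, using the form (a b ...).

The cycle decomposition of σ is (A H C F I D G E B).
Reversing each cycle (and rotating so the smallest element leads) gives σ⁻¹ = (A B E G D I F C H).

(A B E G D I F C H)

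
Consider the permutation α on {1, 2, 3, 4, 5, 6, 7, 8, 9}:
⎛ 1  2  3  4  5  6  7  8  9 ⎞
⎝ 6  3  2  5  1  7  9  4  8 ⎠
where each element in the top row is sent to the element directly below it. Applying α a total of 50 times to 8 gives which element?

4

Tracing 8 → 4 → … returns to 8 after 7 steps, so 8 lies in a 7-cycle (1, 6, 7, 9, 8, 4, 5).
On a 7-cycle, α^7 is the identity, so α^50 = α^1 there (50 ≡ 1 mod 7).
Advancing 1 step from 8: 8 → 4.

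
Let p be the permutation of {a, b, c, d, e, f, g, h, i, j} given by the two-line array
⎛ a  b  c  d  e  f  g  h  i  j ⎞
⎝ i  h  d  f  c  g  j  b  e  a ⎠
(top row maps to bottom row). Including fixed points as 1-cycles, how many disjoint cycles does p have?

The cycle decomposition is (a i e c d f g j)(b h), which has 2 cycles (counting 1-cycles).

2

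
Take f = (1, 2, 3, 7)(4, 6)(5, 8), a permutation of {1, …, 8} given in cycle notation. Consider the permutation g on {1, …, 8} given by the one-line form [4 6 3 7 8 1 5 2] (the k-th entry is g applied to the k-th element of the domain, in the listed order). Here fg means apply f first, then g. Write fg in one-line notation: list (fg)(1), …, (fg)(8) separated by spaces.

For each element, apply f then g: 1 → 2 → 6; 2 → 3 → 3; 3 → 7 → 5; 4 → 6 → 1; 5 → 8 → 2; 6 → 4 → 7; 7 → 1 → 4; 8 → 5 → 8.
Collecting the images, fg = [6 3 5 1 2 7 4 8].

6 3 5 1 2 7 4 8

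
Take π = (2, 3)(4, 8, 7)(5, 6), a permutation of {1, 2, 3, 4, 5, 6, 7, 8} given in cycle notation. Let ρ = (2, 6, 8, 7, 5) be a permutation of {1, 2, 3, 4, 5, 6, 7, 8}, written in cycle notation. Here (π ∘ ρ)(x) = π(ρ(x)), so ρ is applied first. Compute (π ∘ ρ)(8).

First apply ρ: ρ(8) = 7, then π(7) = 4. Thus (π ∘ ρ)(8) = 4.

4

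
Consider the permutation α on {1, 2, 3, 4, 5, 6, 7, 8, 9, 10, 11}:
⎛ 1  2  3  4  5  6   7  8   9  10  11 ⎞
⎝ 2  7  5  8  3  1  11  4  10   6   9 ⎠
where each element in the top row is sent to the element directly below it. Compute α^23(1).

7

Tracing 1 → 2 → … returns to 1 after 7 steps, so 1 lies in a 7-cycle (1, 2, 7, 11, 9, 10, 6).
Since the cycle has length 7, α^23 acts on it the same as α^2 (23 mod 7 = 2).
Advancing 2 steps from 1: 1 → 2 → 7.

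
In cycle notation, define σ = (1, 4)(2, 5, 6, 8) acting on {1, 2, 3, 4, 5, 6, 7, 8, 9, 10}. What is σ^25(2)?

2 lies in the 4-cycle (2, 5, 6, 8).
Since the cycle has length 4, σ^25 acts on it the same as σ^1 (25 mod 4 = 1).
Stepping 1 place around the cycle: 2 → 5.

5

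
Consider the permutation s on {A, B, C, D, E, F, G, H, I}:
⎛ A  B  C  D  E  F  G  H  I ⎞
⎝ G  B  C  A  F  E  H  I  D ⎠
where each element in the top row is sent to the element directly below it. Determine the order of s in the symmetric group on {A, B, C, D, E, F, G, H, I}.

10

Decomposing into disjoint cycles gives cycle lengths 5, 2, 1, 1.
The order is lcm(5, 2) = 10.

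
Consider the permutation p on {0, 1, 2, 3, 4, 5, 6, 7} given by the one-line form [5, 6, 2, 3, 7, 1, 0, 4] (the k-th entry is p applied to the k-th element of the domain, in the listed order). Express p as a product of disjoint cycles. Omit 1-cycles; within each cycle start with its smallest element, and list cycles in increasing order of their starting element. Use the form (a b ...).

(0 5 1 6)(4 7)

Iterating p from 0 gives 0 → 5 → 1 → 6 → 0; that is the 4-cycle (0 5 1 6).
Repeating from the next unused element and collecting all non-trivial cycles gives (0 5 1 6)(4 7).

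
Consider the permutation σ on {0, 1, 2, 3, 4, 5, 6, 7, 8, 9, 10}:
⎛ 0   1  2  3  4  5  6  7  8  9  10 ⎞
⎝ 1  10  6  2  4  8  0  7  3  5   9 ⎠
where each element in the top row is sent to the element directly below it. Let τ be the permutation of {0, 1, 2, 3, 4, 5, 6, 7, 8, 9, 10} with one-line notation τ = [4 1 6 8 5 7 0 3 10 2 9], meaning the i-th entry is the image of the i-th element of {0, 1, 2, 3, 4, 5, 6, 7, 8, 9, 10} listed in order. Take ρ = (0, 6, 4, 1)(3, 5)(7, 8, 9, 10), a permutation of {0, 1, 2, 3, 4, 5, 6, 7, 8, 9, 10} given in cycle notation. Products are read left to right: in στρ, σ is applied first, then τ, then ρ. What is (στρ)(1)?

Chase 1: σ(1) = 10; τ(10) = 9; ρ(9) = 10. Hence (στρ)(1) = 10.

10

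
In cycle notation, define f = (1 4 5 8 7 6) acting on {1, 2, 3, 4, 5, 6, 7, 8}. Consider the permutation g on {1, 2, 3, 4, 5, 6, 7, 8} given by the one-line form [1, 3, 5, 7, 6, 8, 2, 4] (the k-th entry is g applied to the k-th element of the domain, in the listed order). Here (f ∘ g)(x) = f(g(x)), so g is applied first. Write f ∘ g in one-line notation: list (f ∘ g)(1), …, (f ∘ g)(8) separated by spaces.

4 3 8 6 1 7 2 5

(f ∘ g)(x) = f(g(x)). Computing each image: f(g(1)) = f(1) = 4, f(g(2)) = f(3) = 3, f(g(3)) = f(5) = 8, f(g(4)) = f(7) = 6, f(g(5)) = f(6) = 1, f(g(6)) = f(8) = 7, f(g(7)) = f(2) = 2, f(g(8)) = f(4) = 5.
Hence f ∘ g = [4 3 8 6 1 7 2 5].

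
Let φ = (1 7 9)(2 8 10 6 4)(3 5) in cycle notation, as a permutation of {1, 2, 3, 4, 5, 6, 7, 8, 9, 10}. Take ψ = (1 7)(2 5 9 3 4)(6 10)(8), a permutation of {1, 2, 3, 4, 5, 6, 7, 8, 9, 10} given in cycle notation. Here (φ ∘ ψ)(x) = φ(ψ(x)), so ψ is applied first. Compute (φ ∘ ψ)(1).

ψ(1) = 7, then φ(7) = 9; composing gives (φ ∘ ψ)(1) = 9.

9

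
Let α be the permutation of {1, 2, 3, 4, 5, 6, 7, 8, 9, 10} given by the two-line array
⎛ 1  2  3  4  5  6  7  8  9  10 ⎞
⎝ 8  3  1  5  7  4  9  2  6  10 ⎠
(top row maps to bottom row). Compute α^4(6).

9

Tracing 6 → 4 → … returns to 6 after 5 steps, so 6 lies in a 5-cycle (4 5 7 9 6).
Advancing 4 steps from 6: 6 → 4 → 5 → 7 → 9.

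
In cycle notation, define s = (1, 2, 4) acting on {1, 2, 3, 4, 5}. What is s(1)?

1 appears in (1, 2, 4); the next entry (wrapping around) is 2.

2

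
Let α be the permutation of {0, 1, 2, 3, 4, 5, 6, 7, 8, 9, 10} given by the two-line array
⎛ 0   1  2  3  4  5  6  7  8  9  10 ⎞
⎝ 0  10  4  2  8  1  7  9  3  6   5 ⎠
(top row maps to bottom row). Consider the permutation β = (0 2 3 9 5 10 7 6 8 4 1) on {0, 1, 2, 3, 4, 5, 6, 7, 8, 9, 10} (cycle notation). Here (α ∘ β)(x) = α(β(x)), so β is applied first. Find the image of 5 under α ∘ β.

β(5) = 10, then α(10) = 5; composing gives (α ∘ β)(5) = 5.

5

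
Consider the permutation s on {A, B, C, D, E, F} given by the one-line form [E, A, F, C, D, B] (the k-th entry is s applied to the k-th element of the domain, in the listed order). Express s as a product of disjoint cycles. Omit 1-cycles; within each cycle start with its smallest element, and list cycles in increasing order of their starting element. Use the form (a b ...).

(A E D C F B)

From A: A → E → D → C → F → B → A, closing the cycle (A E D C F B).
Repeating from the next unused element and collecting all non-trivial cycles gives (A E D C F B).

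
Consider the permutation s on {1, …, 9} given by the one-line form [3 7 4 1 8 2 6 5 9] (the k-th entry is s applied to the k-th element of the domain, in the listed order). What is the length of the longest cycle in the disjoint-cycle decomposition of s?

3

Decomposing into disjoint cycles gives (1 3 4)(2 7 6)(5 8); the longest has length 3.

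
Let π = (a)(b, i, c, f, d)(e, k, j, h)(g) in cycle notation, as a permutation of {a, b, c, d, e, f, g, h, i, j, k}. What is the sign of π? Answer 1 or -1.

The cycle lengths are 5, 4, 1, 1.
A cycle is odd iff its length is even; π has 1 even-length cycle, so sgn(π) = (−1)^1 and π is odd.

-1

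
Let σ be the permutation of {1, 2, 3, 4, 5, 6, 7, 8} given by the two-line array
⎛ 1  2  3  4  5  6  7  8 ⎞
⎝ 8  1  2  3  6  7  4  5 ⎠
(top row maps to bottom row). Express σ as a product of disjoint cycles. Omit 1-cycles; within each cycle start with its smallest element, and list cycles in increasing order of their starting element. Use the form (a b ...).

(1 8 5 6 7 4 3 2)

Start at 1 and follow images: 1 → 8 → 5 → 6 → 7 → 4 → 3 → 2 → 1, giving the cycle (1 8 5 6 7 4 3 2).
Repeating from the next unused element and collecting all non-trivial cycles gives (1 8 5 6 7 4 3 2).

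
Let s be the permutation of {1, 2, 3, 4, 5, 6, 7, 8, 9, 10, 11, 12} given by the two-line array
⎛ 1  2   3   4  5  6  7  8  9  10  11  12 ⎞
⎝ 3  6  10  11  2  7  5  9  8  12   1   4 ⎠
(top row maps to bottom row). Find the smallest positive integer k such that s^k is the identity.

12

Writing s as disjoint cycles, the cycle lengths are 6, 4, 2.
The order is lcm(6, 4, 2) = 12.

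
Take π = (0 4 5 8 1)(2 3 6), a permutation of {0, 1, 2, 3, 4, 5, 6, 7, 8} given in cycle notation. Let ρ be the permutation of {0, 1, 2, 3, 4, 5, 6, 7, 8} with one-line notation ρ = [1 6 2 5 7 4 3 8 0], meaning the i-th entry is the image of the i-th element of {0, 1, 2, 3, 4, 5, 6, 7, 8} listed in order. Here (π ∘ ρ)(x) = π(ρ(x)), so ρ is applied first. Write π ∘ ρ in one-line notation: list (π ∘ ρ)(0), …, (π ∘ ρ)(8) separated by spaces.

0 2 3 8 7 5 6 1 4

(π ∘ ρ)(x) = π(ρ(x)). Computing each image: π(ρ(0)) = π(1) = 0, π(ρ(1)) = π(6) = 2, π(ρ(2)) = π(2) = 3, π(ρ(3)) = π(5) = 8, π(ρ(4)) = π(7) = 7, π(ρ(5)) = π(4) = 5, π(ρ(6)) = π(3) = 6, π(ρ(7)) = π(8) = 1, π(ρ(8)) = π(0) = 4.
Hence π ∘ ρ = [0 2 3 8 7 5 6 1 4].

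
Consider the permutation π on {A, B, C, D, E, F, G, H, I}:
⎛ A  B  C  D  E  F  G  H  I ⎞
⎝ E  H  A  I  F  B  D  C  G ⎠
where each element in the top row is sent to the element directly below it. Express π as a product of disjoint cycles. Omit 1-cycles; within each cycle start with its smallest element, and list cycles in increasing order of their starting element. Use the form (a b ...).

Start at A and follow images: A → E → F → B → H → C → A, giving the cycle (A E F B H C).
Repeating from the next unused element and collecting all non-trivial cycles gives (A E F B H C)(D I G).

(A E F B H C)(D I G)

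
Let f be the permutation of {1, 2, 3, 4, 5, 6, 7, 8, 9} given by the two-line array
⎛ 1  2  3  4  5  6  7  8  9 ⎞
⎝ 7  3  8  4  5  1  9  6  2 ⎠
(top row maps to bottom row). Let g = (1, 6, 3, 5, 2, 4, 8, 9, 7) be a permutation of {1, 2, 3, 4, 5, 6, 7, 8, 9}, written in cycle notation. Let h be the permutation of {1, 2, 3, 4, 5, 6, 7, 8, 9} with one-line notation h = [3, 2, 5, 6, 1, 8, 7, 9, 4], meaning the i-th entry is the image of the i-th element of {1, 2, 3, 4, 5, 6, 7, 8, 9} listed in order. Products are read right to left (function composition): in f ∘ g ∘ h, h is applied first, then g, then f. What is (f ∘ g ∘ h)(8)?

9

(f ∘ g ∘ h)(8) = f(g(h(8))). h(8) = 9, then g(9) = 7, then f(7) = 9, so the result is 9.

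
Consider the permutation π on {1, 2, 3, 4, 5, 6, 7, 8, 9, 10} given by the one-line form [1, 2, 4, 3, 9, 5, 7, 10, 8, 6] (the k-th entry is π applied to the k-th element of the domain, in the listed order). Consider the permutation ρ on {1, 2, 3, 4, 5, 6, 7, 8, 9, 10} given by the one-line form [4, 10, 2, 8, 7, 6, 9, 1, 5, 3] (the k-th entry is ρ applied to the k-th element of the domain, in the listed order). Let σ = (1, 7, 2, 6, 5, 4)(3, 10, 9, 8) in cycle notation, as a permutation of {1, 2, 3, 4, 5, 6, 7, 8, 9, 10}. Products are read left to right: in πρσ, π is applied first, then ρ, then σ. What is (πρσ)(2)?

Chase 2: π(2) = 2; ρ(2) = 10; σ(10) = 9. Hence (πρσ)(2) = 9.

9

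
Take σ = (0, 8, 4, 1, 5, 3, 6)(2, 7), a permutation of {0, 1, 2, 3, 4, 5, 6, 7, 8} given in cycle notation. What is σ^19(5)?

5 lies in the 7-cycle (0, 8, 4, 1, 5, 3, 6).
Since the cycle has length 7, σ^19 acts on it the same as σ^5 (19 mod 7 = 5).
Stepping 5 places around the cycle: 5 → 3 → 6 → 0 → 8 → 4.

4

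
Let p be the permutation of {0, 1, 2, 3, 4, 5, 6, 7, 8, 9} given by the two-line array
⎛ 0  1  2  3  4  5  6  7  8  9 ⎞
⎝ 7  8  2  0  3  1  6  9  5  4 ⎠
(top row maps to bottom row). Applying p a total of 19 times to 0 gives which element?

Tracing 0 → 7 → … returns to 0 after 5 steps, so 0 lies in a 5-cycle (0, 7, 9, 4, 3).
Since the cycle has length 5, p^19 acts on it the same as p^4 (19 mod 5 = 4).
Stepping 4 places around the cycle: 0 → 7 → 9 → 4 → 3.

3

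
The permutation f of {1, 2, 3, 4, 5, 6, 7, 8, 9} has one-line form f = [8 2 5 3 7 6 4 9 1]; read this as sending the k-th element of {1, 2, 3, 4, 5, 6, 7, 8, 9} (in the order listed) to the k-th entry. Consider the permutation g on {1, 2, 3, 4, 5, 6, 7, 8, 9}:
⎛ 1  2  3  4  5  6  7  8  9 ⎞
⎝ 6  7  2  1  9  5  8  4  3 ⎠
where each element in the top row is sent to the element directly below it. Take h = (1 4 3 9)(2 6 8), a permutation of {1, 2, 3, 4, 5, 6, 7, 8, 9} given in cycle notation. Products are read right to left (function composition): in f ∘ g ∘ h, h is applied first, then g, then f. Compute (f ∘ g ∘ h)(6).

3

Apply the permutations in order: h(6) = 8, then g(8) = 4, then f(4) = 3. So (f ∘ g ∘ h)(6) = 3.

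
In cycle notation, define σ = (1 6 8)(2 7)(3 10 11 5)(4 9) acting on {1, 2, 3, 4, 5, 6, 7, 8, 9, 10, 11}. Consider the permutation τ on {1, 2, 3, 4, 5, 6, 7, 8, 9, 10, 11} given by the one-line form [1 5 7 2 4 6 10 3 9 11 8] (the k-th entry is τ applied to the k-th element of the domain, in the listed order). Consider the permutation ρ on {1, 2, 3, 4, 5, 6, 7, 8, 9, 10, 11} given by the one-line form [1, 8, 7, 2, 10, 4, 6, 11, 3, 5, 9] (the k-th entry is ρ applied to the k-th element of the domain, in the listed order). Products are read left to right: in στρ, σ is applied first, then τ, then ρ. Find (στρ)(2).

5

Chase 2: σ(2) = 7; τ(7) = 10; ρ(10) = 5. Hence (στρ)(2) = 5.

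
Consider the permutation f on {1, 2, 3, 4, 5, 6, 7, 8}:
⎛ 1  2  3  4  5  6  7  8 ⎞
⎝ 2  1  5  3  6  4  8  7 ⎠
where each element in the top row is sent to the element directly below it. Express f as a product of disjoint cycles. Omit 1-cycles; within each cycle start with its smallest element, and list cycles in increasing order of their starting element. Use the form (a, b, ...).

(1, 2)(3, 5, 6, 4)(7, 8)

From 1: 1 → 2 → 1, closing the cycle (1, 2).
Repeating from the next unused element and collecting all non-trivial cycles gives (1, 2)(3, 5, 6, 4)(7, 8).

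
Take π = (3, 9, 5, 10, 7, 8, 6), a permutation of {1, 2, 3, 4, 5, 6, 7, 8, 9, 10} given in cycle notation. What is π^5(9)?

9 lies in the 7-cycle (3, 9, 5, 10, 7, 8, 6).
Advancing 5 steps from 9: 9 → 5 → 10 → 7 → 8 → 6.

6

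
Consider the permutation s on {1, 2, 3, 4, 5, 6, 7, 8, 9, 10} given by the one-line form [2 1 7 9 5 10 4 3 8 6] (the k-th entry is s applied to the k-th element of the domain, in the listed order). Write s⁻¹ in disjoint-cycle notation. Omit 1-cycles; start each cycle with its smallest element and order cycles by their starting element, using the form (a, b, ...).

(1, 2)(3, 8, 9, 4, 7)(6, 10)

First write s in disjoint cycles: (1, 2)(3, 7, 4, 9, 8)(6, 10).
The inverse reverses every cycle; in canonical form, s⁻¹ = (1, 2)(3, 8, 9, 4, 7)(6, 10).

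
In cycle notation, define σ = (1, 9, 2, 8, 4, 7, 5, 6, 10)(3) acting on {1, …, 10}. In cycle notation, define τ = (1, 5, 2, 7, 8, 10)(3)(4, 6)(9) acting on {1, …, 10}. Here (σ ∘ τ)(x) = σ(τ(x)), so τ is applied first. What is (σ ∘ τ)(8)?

1

τ(8) = 10, then σ(10) = 1; composing gives (σ ∘ τ)(8) = 1.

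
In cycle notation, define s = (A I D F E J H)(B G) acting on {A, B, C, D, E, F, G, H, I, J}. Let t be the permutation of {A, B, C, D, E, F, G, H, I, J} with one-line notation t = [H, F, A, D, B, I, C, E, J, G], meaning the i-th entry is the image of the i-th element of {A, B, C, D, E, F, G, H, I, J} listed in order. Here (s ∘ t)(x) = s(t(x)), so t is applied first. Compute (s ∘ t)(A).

A

t(A) = H, then s(H) = A; composing gives (s ∘ t)(A) = A.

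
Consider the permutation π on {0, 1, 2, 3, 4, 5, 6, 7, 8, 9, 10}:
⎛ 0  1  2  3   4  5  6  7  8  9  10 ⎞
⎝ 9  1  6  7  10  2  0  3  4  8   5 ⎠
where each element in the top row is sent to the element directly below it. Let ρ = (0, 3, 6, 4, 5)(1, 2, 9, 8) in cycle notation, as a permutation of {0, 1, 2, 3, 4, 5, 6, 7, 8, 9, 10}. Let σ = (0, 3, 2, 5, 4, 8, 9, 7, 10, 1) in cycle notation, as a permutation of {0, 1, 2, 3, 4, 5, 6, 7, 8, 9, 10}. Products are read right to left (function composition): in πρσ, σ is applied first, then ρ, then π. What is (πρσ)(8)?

Chase 8: σ(8) = 9; ρ(9) = 8; π(8) = 4. Hence (πρσ)(8) = 4.

4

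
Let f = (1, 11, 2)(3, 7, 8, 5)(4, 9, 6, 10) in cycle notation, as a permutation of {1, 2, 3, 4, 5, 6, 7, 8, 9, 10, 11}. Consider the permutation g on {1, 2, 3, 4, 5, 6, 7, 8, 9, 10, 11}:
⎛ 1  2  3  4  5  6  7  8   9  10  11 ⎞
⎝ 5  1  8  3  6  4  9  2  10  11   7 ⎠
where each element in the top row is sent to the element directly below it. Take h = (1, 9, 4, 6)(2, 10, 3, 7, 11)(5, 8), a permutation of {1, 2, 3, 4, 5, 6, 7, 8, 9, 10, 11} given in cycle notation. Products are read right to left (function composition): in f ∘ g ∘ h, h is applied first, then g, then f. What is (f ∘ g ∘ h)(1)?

4

Apply the permutations in order: h(1) = 9, then g(9) = 10, then f(10) = 4. So (f ∘ g ∘ h)(1) = 4.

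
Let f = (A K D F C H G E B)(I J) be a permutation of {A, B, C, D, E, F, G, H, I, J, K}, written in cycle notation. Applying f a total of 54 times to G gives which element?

G lies in the 9-cycle (A K D F C H G E B).
Since the cycle has length 9, f^54 acts on it the same as f^0 (54 mod 9 = 0).
So f^54(G) = G.

G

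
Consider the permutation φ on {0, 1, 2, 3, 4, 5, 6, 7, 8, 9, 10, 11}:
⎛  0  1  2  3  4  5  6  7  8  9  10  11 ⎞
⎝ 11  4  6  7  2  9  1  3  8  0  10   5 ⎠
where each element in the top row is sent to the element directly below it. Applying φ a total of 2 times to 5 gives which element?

Tracing 5 → 9 → … returns to 5 after 4 steps, so 5 lies in a 4-cycle (0, 11, 5, 9).
Advancing 2 steps from 5: 5 → 9 → 0.

0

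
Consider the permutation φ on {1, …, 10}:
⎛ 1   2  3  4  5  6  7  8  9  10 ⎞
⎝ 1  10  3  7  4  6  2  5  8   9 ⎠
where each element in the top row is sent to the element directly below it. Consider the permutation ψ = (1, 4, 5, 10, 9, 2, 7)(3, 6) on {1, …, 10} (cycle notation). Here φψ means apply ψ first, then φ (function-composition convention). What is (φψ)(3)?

ψ(3) = 6, then φ(6) = 6; composing gives (φψ)(3) = 6.

6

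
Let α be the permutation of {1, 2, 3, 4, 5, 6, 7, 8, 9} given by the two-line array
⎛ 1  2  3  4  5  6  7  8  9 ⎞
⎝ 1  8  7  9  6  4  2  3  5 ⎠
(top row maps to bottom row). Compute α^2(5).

Tracing 5 → 6 → … returns to 5 after 4 steps, so 5 lies in a 4-cycle (4, 9, 5, 6).
Stepping 2 places around the cycle: 5 → 6 → 4.

4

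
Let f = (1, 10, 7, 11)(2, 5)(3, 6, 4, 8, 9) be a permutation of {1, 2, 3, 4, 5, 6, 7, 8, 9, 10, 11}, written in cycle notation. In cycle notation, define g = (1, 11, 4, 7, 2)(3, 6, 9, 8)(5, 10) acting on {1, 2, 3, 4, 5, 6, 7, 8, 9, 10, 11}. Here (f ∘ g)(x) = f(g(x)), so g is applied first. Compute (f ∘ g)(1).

1

g(1) = 11, then f(11) = 1; composing gives (f ∘ g)(1) = 1.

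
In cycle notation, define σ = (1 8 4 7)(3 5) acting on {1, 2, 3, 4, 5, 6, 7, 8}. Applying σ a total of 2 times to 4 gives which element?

1

4 lies in the 4-cycle (1 8 4 7).
Stepping 2 places around the cycle: 4 → 7 → 1.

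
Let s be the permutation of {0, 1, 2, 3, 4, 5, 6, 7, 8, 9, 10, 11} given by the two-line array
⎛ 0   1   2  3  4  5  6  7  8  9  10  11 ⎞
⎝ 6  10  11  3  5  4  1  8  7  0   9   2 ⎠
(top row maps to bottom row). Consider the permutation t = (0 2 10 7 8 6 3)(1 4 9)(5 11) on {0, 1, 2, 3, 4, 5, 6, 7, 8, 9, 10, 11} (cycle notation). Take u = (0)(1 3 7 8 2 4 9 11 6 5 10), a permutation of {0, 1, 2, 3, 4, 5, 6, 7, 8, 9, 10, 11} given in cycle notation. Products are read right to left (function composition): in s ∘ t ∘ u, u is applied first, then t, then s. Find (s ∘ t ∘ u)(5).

Apply the permutations in order: u(5) = 10, then t(10) = 7, then s(7) = 8. So (s ∘ t ∘ u)(5) = 8.

8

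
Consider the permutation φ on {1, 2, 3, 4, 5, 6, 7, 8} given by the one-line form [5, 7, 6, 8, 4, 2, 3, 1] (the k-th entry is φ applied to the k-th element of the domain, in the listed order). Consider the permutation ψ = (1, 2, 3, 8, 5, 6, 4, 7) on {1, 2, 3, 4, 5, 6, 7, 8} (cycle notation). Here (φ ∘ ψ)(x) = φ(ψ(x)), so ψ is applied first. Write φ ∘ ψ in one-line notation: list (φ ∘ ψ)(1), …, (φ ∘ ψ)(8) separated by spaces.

(φ ∘ ψ)(x) = φ(ψ(x)). Computing each image: φ(ψ(1)) = φ(2) = 7, φ(ψ(2)) = φ(3) = 6, φ(ψ(3)) = φ(8) = 1, φ(ψ(4)) = φ(7) = 3, φ(ψ(5)) = φ(6) = 2, φ(ψ(6)) = φ(4) = 8, φ(ψ(7)) = φ(1) = 5, φ(ψ(8)) = φ(5) = 4.
Hence φ ∘ ψ = [7 6 1 3 2 8 5 4].

7 6 1 3 2 8 5 4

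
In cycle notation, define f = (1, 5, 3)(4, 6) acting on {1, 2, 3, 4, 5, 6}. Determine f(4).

4 appears in (4, 6); the next entry (wrapping around) is 6.

6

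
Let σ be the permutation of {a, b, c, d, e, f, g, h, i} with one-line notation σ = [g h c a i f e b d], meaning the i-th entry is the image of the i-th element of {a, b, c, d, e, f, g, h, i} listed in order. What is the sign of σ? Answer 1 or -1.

-1

In disjoint-cycle form the cycle lengths are 5, 2, 1, 1.
A cycle is odd iff its length is even; σ has 1 even-length cycle, so sgn(σ) = (−1)^1 and σ is odd.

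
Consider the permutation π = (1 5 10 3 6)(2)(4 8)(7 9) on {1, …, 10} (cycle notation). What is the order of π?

The disjoint cycles have lengths 5, 2, 2, 1.
The order of π is the least common multiple of its cycle lengths: lcm(5, 2, 2) = 10.

10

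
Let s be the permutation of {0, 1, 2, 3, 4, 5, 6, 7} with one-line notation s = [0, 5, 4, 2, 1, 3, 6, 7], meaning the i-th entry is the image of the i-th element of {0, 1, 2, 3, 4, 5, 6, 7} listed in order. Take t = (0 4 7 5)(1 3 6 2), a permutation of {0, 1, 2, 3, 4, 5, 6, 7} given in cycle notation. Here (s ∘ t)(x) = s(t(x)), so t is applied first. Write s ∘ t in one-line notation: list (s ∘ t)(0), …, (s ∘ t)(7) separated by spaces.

1 2 5 6 7 0 4 3

Chase each element through t then s: 0 → 4 → 1; 1 → 3 → 2; 2 → 1 → 5; 3 → 6 → 6; 4 → 7 → 7; 5 → 0 → 0; 6 → 2 → 4; 7 → 5 → 3.
So s ∘ t in one-line form is 1 2 5 6 7 0 4 3.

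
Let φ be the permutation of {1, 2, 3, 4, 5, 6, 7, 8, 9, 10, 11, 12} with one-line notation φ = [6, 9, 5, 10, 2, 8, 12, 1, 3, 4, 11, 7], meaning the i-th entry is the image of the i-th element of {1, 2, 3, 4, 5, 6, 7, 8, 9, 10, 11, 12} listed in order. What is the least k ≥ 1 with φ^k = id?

Writing φ as disjoint cycles, the cycle lengths are 4, 3, 2, 2, 1.
The order is lcm(4, 3, 2, 2) = 12.

12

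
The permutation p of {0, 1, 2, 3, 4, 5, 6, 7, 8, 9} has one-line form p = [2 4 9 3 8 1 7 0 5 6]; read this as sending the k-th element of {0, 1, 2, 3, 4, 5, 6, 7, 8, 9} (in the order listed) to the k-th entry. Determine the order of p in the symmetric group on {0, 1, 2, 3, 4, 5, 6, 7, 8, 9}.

Decomposing into disjoint cycles gives cycle lengths 5, 4, 1.
The order of p is the least common multiple of its cycle lengths: lcm(5, 4) = 20.

20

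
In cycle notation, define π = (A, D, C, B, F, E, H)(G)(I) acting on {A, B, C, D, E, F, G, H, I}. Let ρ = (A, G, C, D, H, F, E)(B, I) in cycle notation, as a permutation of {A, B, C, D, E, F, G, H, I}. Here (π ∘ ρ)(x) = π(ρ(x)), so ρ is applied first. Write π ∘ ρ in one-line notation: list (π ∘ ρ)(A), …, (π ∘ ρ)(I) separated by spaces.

G I C A D H B E F

(π ∘ ρ)(x) = π(ρ(x)). Computing each image: π(ρ(A)) = π(G) = G, π(ρ(B)) = π(I) = I, π(ρ(C)) = π(D) = C, π(ρ(D)) = π(H) = A, π(ρ(E)) = π(A) = D, π(ρ(F)) = π(E) = H, π(ρ(G)) = π(C) = B, π(ρ(H)) = π(F) = E, π(ρ(I)) = π(B) = F.
Hence π ∘ ρ = [G I C A D H B E F].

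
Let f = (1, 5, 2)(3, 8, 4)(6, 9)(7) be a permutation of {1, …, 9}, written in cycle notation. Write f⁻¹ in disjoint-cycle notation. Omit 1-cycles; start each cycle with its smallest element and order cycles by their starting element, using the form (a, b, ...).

(1, 2, 5)(3, 4, 8)(6, 9)

If f sends a → b within a cycle, f⁻¹ sends b → a; equivalently, reverse each cycle.
Reversing each cycle of f and rotating so the smallest element leads gives (1, 2, 5)(3, 4, 8)(6, 9).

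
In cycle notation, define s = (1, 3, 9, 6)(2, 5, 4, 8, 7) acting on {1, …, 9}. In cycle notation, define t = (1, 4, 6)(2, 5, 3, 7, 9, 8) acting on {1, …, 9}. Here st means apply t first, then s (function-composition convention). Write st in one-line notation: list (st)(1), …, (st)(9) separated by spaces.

Chase each element through t then s: 1 → 4 → 8; 2 → 5 → 4; 3 → 7 → 2; 4 → 6 → 1; 5 → 3 → 9; 6 → 1 → 3; 7 → 9 → 6; 8 → 2 → 5; 9 → 8 → 7.
So st in one-line form is 8 4 2 1 9 3 6 5 7.

8 4 2 1 9 3 6 5 7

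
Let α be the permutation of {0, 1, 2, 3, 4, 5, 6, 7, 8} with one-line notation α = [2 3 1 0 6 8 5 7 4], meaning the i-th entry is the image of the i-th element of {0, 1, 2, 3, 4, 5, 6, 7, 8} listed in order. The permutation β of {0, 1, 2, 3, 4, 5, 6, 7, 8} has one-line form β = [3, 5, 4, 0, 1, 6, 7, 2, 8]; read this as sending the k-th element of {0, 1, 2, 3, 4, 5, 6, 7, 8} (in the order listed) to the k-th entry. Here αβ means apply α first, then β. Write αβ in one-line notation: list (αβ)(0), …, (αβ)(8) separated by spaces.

For each element, apply α then β: 0 → 2 → 4; 1 → 3 → 0; 2 → 1 → 5; 3 → 0 → 3; 4 → 6 → 7; 5 → 8 → 8; 6 → 5 → 6; 7 → 7 → 2; 8 → 4 → 1.
So αβ in one-line form is 4 0 5 3 7 8 6 2 1.

4 0 5 3 7 8 6 2 1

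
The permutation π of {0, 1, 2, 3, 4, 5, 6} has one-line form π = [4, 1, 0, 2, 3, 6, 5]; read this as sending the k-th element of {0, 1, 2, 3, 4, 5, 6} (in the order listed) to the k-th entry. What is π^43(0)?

2

Tracing 0 → 4 → … returns to 0 after 4 steps, so 0 lies in a 4-cycle (0, 4, 3, 2).
Powers repeat with period 4 on this cycle, and 43 mod 4 = 3, so π^43(0) = π^3(0).
Stepping 3 places around the cycle: 0 → 4 → 3 → 2.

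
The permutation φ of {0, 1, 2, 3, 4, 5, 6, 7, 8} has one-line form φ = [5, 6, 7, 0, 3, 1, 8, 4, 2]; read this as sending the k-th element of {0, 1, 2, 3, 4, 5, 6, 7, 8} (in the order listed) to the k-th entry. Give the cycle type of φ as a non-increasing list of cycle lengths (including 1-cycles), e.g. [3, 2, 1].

[9]

The disjoint cycles are (0, 5, 1, 6, 8, 2, 7, 4, 3), with lengths 9 in non-increasing order.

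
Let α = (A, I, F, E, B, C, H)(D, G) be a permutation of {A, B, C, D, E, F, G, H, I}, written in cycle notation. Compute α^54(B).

F

B lies in the 7-cycle (A, I, F, E, B, C, H).
Since the cycle has length 7, α^54 acts on it the same as α^5 (54 mod 7 = 5).
Advancing 5 steps from B: B → C → H → A → I → F.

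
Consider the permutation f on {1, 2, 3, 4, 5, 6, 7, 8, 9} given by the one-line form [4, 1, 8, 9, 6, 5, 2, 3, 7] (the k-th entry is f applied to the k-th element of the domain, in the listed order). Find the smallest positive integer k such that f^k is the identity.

10

Decomposing into disjoint cycles gives cycle lengths 5, 2, 2.
The order is lcm(5, 2, 2) = 10.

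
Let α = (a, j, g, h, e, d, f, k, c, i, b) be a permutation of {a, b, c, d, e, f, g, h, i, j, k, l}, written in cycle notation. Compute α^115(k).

j

k lies in the 11-cycle (a, j, g, h, e, d, f, k, c, i, b).
On an 11-cycle, α^11 is the identity, so α^115 = α^5 there (115 ≡ 5 mod 11).
Stepping 5 places around the cycle: k → c → i → b → a → j.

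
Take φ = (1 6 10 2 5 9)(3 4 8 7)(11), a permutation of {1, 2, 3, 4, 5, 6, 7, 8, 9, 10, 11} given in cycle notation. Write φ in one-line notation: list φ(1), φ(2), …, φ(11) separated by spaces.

Reading each image from the cycles: 1→6, 2→5, 3→4, 4→8, 5→9, 6→10, 7→3, 8→7, 9→1, 10→2, 11→11.
So the one-line form is 6 5 4 8 9 10 3 7 1 2 11.

6 5 4 8 9 10 3 7 1 2 11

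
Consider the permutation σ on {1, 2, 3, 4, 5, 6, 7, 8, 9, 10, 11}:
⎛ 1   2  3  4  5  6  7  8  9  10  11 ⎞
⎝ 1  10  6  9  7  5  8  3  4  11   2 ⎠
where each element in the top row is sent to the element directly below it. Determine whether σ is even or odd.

In disjoint-cycle form the cycle lengths are 5, 3, 2, 1.
A cycle is odd iff its length is even; σ has 1 even-length cycle, so sgn(σ) = (−1)^1 and σ is odd.

odd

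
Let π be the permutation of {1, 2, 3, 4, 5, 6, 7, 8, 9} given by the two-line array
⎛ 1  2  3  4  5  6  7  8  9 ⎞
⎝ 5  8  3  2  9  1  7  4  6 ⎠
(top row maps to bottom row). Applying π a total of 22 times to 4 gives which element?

Tracing 4 → 2 → … returns to 4 after 3 steps, so 4 lies in a 3-cycle (2 8 4).
Since the cycle has length 3, π^22 acts on it the same as π^1 (22 mod 3 = 1).
Advancing 1 step from 4: 4 → 2.

2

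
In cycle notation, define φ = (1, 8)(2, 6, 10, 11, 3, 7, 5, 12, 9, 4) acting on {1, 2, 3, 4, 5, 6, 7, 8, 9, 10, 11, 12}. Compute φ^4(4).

11

4 lies in the 10-cycle (2, 6, 10, 11, 3, 7, 5, 12, 9, 4).
Advancing 4 steps from 4: 4 → 2 → 6 → 10 → 11.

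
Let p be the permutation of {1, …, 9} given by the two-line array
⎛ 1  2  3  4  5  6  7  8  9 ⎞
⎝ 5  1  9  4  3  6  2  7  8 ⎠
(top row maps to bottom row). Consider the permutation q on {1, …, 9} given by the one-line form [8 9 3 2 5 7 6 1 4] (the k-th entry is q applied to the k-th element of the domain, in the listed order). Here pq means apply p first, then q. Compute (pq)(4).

p(4) = 4, then q(4) = 2; composing gives (pq)(4) = 2.

2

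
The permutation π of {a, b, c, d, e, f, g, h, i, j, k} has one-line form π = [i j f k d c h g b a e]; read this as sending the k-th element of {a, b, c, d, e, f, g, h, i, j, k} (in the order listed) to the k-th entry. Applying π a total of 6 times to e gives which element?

e

Tracing e → d → … returns to e after 3 steps, so e lies in a 3-cycle (d, k, e).
Since the cycle has length 3, π^6 acts on it the same as π^0 (6 mod 3 = 0).
So π^6(e) = e.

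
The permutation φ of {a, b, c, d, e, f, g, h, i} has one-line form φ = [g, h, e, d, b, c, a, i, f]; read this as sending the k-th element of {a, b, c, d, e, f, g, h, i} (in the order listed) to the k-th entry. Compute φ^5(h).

Tracing h → i → … returns to h after 6 steps, so h lies in a 6-cycle (b, h, i, f, c, e).
Advancing 5 steps from h: h → i → f → c → e → b.

b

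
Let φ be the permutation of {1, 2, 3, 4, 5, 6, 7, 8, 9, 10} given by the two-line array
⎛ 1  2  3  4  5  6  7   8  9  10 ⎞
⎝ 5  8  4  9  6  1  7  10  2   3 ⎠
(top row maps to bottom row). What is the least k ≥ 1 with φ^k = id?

6

Decomposing into disjoint cycles gives cycle lengths 6, 3, 1.
Since disjoint cycles commute, ord(φ) = lcm(6, 3) = 6.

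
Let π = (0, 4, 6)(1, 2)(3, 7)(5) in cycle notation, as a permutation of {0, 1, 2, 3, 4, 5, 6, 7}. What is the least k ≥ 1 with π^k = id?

6

The disjoint cycles have lengths 3, 2, 2, 1.
Since disjoint cycles commute, ord(π) = lcm(3, 2, 2) = 6.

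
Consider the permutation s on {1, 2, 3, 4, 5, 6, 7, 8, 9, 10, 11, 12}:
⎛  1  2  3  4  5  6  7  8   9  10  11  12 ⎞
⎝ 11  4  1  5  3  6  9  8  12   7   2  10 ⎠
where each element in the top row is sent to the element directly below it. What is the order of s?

12

Writing s as disjoint cycles, the cycle lengths are 6, 4, 1, 1.
The order is lcm(6, 4) = 12.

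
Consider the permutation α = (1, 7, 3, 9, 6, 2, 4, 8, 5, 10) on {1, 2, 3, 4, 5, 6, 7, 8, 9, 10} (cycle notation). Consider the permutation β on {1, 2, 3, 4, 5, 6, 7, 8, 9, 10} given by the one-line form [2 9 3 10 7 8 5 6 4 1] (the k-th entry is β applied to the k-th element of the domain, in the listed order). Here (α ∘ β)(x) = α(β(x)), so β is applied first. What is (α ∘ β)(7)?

First apply β: β(7) = 5, then α(5) = 10. Thus (α ∘ β)(7) = 10.

10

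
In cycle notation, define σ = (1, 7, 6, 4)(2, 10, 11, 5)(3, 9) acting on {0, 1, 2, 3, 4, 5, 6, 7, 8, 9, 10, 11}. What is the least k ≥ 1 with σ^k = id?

4

The cycle type of σ is (4, 4, 2, 1, 1).
The order of σ is the least common multiple of its cycle lengths: lcm(4, 4, 2) = 4.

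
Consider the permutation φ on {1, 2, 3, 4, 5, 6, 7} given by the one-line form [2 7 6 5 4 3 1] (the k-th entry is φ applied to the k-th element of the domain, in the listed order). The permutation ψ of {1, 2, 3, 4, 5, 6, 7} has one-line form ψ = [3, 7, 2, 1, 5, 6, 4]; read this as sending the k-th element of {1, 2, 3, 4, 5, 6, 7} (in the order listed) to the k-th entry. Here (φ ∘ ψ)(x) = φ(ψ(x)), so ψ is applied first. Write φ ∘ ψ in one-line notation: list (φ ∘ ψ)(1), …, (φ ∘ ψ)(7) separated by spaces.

(φ ∘ ψ)(x) = φ(ψ(x)). Computing each image: φ(ψ(1)) = φ(3) = 6, φ(ψ(2)) = φ(7) = 1, φ(ψ(3)) = φ(2) = 7, φ(ψ(4)) = φ(1) = 2, φ(ψ(5)) = φ(5) = 4, φ(ψ(6)) = φ(6) = 3, φ(ψ(7)) = φ(4) = 5.
Hence φ ∘ ψ = [6 1 7 2 4 3 5].

6 1 7 2 4 3 5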